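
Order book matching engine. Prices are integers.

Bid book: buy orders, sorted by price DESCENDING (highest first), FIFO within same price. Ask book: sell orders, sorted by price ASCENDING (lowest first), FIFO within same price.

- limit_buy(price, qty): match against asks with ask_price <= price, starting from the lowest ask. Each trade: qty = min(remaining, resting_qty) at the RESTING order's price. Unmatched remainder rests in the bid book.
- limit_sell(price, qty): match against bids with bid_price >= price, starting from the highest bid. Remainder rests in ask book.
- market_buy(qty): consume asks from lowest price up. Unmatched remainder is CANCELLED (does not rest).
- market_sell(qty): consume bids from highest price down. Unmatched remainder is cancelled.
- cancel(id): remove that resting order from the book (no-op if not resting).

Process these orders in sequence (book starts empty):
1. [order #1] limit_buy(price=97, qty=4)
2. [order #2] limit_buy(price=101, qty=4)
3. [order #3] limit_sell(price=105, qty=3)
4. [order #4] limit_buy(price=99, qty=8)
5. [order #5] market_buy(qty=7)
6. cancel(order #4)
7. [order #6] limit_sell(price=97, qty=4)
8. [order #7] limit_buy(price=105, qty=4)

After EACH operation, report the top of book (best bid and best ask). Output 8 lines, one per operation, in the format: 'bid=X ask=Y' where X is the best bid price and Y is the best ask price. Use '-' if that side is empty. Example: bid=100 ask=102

After op 1 [order #1] limit_buy(price=97, qty=4): fills=none; bids=[#1:4@97] asks=[-]
After op 2 [order #2] limit_buy(price=101, qty=4): fills=none; bids=[#2:4@101 #1:4@97] asks=[-]
After op 3 [order #3] limit_sell(price=105, qty=3): fills=none; bids=[#2:4@101 #1:4@97] asks=[#3:3@105]
After op 4 [order #4] limit_buy(price=99, qty=8): fills=none; bids=[#2:4@101 #4:8@99 #1:4@97] asks=[#3:3@105]
After op 5 [order #5] market_buy(qty=7): fills=#5x#3:3@105; bids=[#2:4@101 #4:8@99 #1:4@97] asks=[-]
After op 6 cancel(order #4): fills=none; bids=[#2:4@101 #1:4@97] asks=[-]
After op 7 [order #6] limit_sell(price=97, qty=4): fills=#2x#6:4@101; bids=[#1:4@97] asks=[-]
After op 8 [order #7] limit_buy(price=105, qty=4): fills=none; bids=[#7:4@105 #1:4@97] asks=[-]

Answer: bid=97 ask=-
bid=101 ask=-
bid=101 ask=105
bid=101 ask=105
bid=101 ask=-
bid=101 ask=-
bid=97 ask=-
bid=105 ask=-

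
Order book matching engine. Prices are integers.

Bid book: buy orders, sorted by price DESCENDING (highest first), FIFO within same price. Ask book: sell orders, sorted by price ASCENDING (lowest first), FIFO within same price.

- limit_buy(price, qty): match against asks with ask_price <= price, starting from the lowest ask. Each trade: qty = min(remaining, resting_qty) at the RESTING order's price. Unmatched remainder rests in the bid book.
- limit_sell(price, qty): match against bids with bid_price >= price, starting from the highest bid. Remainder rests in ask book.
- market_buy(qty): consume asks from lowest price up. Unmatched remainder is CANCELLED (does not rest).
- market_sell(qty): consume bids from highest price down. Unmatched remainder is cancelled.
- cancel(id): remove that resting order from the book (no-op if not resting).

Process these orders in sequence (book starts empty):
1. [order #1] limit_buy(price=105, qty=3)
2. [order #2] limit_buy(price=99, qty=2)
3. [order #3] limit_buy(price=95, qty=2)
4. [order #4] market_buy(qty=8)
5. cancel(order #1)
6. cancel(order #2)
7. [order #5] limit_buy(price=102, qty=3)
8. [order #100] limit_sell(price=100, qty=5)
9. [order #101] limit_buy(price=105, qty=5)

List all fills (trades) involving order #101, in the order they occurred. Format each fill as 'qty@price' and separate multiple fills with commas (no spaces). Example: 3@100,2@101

Answer: 2@100

Derivation:
After op 1 [order #1] limit_buy(price=105, qty=3): fills=none; bids=[#1:3@105] asks=[-]
After op 2 [order #2] limit_buy(price=99, qty=2): fills=none; bids=[#1:3@105 #2:2@99] asks=[-]
After op 3 [order #3] limit_buy(price=95, qty=2): fills=none; bids=[#1:3@105 #2:2@99 #3:2@95] asks=[-]
After op 4 [order #4] market_buy(qty=8): fills=none; bids=[#1:3@105 #2:2@99 #3:2@95] asks=[-]
After op 5 cancel(order #1): fills=none; bids=[#2:2@99 #3:2@95] asks=[-]
After op 6 cancel(order #2): fills=none; bids=[#3:2@95] asks=[-]
After op 7 [order #5] limit_buy(price=102, qty=3): fills=none; bids=[#5:3@102 #3:2@95] asks=[-]
After op 8 [order #100] limit_sell(price=100, qty=5): fills=#5x#100:3@102; bids=[#3:2@95] asks=[#100:2@100]
After op 9 [order #101] limit_buy(price=105, qty=5): fills=#101x#100:2@100; bids=[#101:3@105 #3:2@95] asks=[-]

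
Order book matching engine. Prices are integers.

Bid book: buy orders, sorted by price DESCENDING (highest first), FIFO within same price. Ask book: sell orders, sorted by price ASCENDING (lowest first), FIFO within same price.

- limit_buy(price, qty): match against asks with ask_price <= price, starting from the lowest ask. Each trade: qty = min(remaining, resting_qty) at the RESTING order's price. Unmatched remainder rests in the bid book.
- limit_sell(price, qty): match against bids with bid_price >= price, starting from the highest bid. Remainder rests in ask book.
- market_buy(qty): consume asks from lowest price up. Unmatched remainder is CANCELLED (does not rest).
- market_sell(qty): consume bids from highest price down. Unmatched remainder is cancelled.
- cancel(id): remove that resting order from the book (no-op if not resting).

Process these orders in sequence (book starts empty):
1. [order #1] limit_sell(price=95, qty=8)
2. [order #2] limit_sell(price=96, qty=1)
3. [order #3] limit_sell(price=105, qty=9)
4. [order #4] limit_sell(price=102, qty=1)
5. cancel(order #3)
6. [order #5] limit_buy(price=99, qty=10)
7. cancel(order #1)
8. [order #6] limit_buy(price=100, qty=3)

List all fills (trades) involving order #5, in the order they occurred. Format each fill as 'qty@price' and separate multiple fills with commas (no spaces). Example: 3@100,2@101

Answer: 8@95,1@96

Derivation:
After op 1 [order #1] limit_sell(price=95, qty=8): fills=none; bids=[-] asks=[#1:8@95]
After op 2 [order #2] limit_sell(price=96, qty=1): fills=none; bids=[-] asks=[#1:8@95 #2:1@96]
After op 3 [order #3] limit_sell(price=105, qty=9): fills=none; bids=[-] asks=[#1:8@95 #2:1@96 #3:9@105]
After op 4 [order #4] limit_sell(price=102, qty=1): fills=none; bids=[-] asks=[#1:8@95 #2:1@96 #4:1@102 #3:9@105]
After op 5 cancel(order #3): fills=none; bids=[-] asks=[#1:8@95 #2:1@96 #4:1@102]
After op 6 [order #5] limit_buy(price=99, qty=10): fills=#5x#1:8@95 #5x#2:1@96; bids=[#5:1@99] asks=[#4:1@102]
After op 7 cancel(order #1): fills=none; bids=[#5:1@99] asks=[#4:1@102]
After op 8 [order #6] limit_buy(price=100, qty=3): fills=none; bids=[#6:3@100 #5:1@99] asks=[#4:1@102]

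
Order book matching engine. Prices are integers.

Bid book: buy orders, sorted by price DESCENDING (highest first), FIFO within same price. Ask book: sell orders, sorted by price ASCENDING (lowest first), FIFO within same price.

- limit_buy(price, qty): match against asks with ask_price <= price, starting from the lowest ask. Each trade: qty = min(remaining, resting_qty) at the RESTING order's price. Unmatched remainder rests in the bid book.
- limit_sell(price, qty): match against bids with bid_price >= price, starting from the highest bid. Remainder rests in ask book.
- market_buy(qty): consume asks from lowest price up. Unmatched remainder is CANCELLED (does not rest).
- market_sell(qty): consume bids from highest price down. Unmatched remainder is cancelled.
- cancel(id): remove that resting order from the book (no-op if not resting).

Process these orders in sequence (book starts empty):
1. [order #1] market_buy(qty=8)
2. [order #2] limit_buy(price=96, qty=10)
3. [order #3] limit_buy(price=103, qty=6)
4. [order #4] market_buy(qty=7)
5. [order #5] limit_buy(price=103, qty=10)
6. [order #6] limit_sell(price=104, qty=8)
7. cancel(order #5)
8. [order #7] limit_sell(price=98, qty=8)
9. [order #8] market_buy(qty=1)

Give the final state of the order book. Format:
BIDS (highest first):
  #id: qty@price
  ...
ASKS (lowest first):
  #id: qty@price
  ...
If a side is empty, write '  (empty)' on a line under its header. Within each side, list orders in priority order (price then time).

Answer: BIDS (highest first):
  #2: 10@96
ASKS (lowest first):
  #7: 1@98
  #6: 8@104

Derivation:
After op 1 [order #1] market_buy(qty=8): fills=none; bids=[-] asks=[-]
After op 2 [order #2] limit_buy(price=96, qty=10): fills=none; bids=[#2:10@96] asks=[-]
After op 3 [order #3] limit_buy(price=103, qty=6): fills=none; bids=[#3:6@103 #2:10@96] asks=[-]
After op 4 [order #4] market_buy(qty=7): fills=none; bids=[#3:6@103 #2:10@96] asks=[-]
After op 5 [order #5] limit_buy(price=103, qty=10): fills=none; bids=[#3:6@103 #5:10@103 #2:10@96] asks=[-]
After op 6 [order #6] limit_sell(price=104, qty=8): fills=none; bids=[#3:6@103 #5:10@103 #2:10@96] asks=[#6:8@104]
After op 7 cancel(order #5): fills=none; bids=[#3:6@103 #2:10@96] asks=[#6:8@104]
After op 8 [order #7] limit_sell(price=98, qty=8): fills=#3x#7:6@103; bids=[#2:10@96] asks=[#7:2@98 #6:8@104]
After op 9 [order #8] market_buy(qty=1): fills=#8x#7:1@98; bids=[#2:10@96] asks=[#7:1@98 #6:8@104]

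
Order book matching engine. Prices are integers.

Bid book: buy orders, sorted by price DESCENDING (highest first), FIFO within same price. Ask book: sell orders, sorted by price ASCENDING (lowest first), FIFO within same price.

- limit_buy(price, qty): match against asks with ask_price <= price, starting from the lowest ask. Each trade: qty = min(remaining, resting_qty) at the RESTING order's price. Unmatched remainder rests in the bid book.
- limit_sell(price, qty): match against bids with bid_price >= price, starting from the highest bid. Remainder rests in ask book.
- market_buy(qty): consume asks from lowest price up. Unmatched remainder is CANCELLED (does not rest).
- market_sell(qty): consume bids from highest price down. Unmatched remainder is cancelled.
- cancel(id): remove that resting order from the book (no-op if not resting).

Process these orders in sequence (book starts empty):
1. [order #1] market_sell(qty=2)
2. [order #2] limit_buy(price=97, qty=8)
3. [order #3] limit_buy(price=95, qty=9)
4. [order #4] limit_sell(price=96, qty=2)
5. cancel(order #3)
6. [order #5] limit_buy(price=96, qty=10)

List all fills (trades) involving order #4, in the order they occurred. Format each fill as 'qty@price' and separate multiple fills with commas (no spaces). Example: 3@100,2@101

Answer: 2@97

Derivation:
After op 1 [order #1] market_sell(qty=2): fills=none; bids=[-] asks=[-]
After op 2 [order #2] limit_buy(price=97, qty=8): fills=none; bids=[#2:8@97] asks=[-]
After op 3 [order #3] limit_buy(price=95, qty=9): fills=none; bids=[#2:8@97 #3:9@95] asks=[-]
After op 4 [order #4] limit_sell(price=96, qty=2): fills=#2x#4:2@97; bids=[#2:6@97 #3:9@95] asks=[-]
After op 5 cancel(order #3): fills=none; bids=[#2:6@97] asks=[-]
After op 6 [order #5] limit_buy(price=96, qty=10): fills=none; bids=[#2:6@97 #5:10@96] asks=[-]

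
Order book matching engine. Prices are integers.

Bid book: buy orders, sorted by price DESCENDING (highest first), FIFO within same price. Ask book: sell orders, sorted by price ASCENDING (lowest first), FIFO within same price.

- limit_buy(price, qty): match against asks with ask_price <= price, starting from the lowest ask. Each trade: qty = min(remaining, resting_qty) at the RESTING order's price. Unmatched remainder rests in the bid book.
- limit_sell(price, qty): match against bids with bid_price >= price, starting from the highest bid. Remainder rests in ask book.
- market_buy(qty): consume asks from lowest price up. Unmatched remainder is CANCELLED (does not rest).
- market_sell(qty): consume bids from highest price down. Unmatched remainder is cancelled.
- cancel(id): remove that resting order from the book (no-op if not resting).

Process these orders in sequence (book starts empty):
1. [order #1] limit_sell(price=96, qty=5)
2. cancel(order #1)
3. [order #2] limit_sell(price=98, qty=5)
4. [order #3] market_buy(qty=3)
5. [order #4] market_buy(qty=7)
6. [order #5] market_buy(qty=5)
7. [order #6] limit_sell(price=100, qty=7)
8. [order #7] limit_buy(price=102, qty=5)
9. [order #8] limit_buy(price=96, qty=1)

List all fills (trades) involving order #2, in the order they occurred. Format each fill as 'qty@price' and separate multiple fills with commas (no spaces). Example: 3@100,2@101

Answer: 3@98,2@98

Derivation:
After op 1 [order #1] limit_sell(price=96, qty=5): fills=none; bids=[-] asks=[#1:5@96]
After op 2 cancel(order #1): fills=none; bids=[-] asks=[-]
After op 3 [order #2] limit_sell(price=98, qty=5): fills=none; bids=[-] asks=[#2:5@98]
After op 4 [order #3] market_buy(qty=3): fills=#3x#2:3@98; bids=[-] asks=[#2:2@98]
After op 5 [order #4] market_buy(qty=7): fills=#4x#2:2@98; bids=[-] asks=[-]
After op 6 [order #5] market_buy(qty=5): fills=none; bids=[-] asks=[-]
After op 7 [order #6] limit_sell(price=100, qty=7): fills=none; bids=[-] asks=[#6:7@100]
After op 8 [order #7] limit_buy(price=102, qty=5): fills=#7x#6:5@100; bids=[-] asks=[#6:2@100]
After op 9 [order #8] limit_buy(price=96, qty=1): fills=none; bids=[#8:1@96] asks=[#6:2@100]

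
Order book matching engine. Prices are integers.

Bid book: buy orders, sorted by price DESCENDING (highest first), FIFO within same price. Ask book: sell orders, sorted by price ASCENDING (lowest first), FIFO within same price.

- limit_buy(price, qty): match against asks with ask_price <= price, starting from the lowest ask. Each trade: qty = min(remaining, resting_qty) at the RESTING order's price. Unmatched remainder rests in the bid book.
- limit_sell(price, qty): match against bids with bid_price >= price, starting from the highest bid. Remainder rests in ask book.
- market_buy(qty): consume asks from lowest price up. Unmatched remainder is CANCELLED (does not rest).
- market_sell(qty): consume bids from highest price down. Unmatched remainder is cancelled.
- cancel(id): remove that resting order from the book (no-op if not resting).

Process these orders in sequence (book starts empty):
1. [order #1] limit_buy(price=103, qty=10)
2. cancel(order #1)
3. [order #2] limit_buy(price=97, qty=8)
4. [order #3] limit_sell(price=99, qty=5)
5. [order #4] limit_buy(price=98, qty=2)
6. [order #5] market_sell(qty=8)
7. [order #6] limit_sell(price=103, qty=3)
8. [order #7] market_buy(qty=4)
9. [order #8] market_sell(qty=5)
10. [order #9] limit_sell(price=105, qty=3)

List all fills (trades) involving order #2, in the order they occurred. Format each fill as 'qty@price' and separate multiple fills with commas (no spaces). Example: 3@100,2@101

Answer: 6@97,2@97

Derivation:
After op 1 [order #1] limit_buy(price=103, qty=10): fills=none; bids=[#1:10@103] asks=[-]
After op 2 cancel(order #1): fills=none; bids=[-] asks=[-]
After op 3 [order #2] limit_buy(price=97, qty=8): fills=none; bids=[#2:8@97] asks=[-]
After op 4 [order #3] limit_sell(price=99, qty=5): fills=none; bids=[#2:8@97] asks=[#3:5@99]
After op 5 [order #4] limit_buy(price=98, qty=2): fills=none; bids=[#4:2@98 #2:8@97] asks=[#3:5@99]
After op 6 [order #5] market_sell(qty=8): fills=#4x#5:2@98 #2x#5:6@97; bids=[#2:2@97] asks=[#3:5@99]
After op 7 [order #6] limit_sell(price=103, qty=3): fills=none; bids=[#2:2@97] asks=[#3:5@99 #6:3@103]
After op 8 [order #7] market_buy(qty=4): fills=#7x#3:4@99; bids=[#2:2@97] asks=[#3:1@99 #6:3@103]
After op 9 [order #8] market_sell(qty=5): fills=#2x#8:2@97; bids=[-] asks=[#3:1@99 #6:3@103]
After op 10 [order #9] limit_sell(price=105, qty=3): fills=none; bids=[-] asks=[#3:1@99 #6:3@103 #9:3@105]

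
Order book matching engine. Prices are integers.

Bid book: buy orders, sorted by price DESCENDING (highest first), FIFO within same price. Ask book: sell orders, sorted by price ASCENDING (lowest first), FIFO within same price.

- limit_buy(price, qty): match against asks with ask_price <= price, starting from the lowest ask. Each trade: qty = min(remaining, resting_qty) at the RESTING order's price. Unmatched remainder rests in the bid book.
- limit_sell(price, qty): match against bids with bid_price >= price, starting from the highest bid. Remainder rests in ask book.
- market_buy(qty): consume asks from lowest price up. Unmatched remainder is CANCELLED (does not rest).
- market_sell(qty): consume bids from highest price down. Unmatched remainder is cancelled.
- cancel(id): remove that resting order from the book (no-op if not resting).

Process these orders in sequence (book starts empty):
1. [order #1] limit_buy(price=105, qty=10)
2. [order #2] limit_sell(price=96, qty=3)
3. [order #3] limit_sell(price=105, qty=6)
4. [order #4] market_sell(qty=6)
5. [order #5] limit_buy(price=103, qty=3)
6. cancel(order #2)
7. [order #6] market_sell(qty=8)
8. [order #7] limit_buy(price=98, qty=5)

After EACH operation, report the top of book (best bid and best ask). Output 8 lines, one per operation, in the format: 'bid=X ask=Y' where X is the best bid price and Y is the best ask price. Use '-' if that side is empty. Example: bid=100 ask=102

Answer: bid=105 ask=-
bid=105 ask=-
bid=105 ask=-
bid=- ask=-
bid=103 ask=-
bid=103 ask=-
bid=- ask=-
bid=98 ask=-

Derivation:
After op 1 [order #1] limit_buy(price=105, qty=10): fills=none; bids=[#1:10@105] asks=[-]
After op 2 [order #2] limit_sell(price=96, qty=3): fills=#1x#2:3@105; bids=[#1:7@105] asks=[-]
After op 3 [order #3] limit_sell(price=105, qty=6): fills=#1x#3:6@105; bids=[#1:1@105] asks=[-]
After op 4 [order #4] market_sell(qty=6): fills=#1x#4:1@105; bids=[-] asks=[-]
After op 5 [order #5] limit_buy(price=103, qty=3): fills=none; bids=[#5:3@103] asks=[-]
After op 6 cancel(order #2): fills=none; bids=[#5:3@103] asks=[-]
After op 7 [order #6] market_sell(qty=8): fills=#5x#6:3@103; bids=[-] asks=[-]
After op 8 [order #7] limit_buy(price=98, qty=5): fills=none; bids=[#7:5@98] asks=[-]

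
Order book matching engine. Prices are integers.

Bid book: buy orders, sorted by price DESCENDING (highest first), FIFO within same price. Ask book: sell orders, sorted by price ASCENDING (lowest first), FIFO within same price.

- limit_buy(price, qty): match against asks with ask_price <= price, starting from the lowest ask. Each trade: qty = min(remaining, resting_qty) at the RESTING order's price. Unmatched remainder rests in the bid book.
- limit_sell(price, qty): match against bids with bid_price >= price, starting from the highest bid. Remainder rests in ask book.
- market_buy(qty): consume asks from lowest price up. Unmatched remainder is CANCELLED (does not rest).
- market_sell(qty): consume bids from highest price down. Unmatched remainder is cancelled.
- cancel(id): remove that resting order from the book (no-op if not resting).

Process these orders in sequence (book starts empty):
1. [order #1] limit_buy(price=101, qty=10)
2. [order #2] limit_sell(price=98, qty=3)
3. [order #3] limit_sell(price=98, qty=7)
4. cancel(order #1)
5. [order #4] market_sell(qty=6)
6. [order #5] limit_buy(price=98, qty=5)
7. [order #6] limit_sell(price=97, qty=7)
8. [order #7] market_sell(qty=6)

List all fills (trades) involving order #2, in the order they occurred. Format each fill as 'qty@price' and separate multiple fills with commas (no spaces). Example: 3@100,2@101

After op 1 [order #1] limit_buy(price=101, qty=10): fills=none; bids=[#1:10@101] asks=[-]
After op 2 [order #2] limit_sell(price=98, qty=3): fills=#1x#2:3@101; bids=[#1:7@101] asks=[-]
After op 3 [order #3] limit_sell(price=98, qty=7): fills=#1x#3:7@101; bids=[-] asks=[-]
After op 4 cancel(order #1): fills=none; bids=[-] asks=[-]
After op 5 [order #4] market_sell(qty=6): fills=none; bids=[-] asks=[-]
After op 6 [order #5] limit_buy(price=98, qty=5): fills=none; bids=[#5:5@98] asks=[-]
After op 7 [order #6] limit_sell(price=97, qty=7): fills=#5x#6:5@98; bids=[-] asks=[#6:2@97]
After op 8 [order #7] market_sell(qty=6): fills=none; bids=[-] asks=[#6:2@97]

Answer: 3@101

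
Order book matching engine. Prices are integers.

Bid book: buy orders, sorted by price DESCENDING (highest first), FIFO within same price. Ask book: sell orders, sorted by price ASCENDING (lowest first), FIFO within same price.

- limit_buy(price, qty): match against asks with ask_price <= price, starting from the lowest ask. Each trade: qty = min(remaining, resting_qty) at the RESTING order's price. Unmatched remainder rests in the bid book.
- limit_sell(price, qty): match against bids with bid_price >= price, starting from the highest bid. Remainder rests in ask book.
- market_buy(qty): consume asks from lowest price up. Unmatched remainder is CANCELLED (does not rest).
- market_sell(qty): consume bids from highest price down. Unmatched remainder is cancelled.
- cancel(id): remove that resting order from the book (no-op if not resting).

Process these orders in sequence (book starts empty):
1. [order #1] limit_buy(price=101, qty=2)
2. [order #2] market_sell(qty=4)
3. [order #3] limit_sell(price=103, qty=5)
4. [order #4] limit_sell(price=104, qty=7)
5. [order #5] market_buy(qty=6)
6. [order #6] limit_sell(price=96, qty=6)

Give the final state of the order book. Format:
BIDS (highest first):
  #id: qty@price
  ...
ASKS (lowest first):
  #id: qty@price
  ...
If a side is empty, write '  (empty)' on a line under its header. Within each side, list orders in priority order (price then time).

After op 1 [order #1] limit_buy(price=101, qty=2): fills=none; bids=[#1:2@101] asks=[-]
After op 2 [order #2] market_sell(qty=4): fills=#1x#2:2@101; bids=[-] asks=[-]
After op 3 [order #3] limit_sell(price=103, qty=5): fills=none; bids=[-] asks=[#3:5@103]
After op 4 [order #4] limit_sell(price=104, qty=7): fills=none; bids=[-] asks=[#3:5@103 #4:7@104]
After op 5 [order #5] market_buy(qty=6): fills=#5x#3:5@103 #5x#4:1@104; bids=[-] asks=[#4:6@104]
After op 6 [order #6] limit_sell(price=96, qty=6): fills=none; bids=[-] asks=[#6:6@96 #4:6@104]

Answer: BIDS (highest first):
  (empty)
ASKS (lowest first):
  #6: 6@96
  #4: 6@104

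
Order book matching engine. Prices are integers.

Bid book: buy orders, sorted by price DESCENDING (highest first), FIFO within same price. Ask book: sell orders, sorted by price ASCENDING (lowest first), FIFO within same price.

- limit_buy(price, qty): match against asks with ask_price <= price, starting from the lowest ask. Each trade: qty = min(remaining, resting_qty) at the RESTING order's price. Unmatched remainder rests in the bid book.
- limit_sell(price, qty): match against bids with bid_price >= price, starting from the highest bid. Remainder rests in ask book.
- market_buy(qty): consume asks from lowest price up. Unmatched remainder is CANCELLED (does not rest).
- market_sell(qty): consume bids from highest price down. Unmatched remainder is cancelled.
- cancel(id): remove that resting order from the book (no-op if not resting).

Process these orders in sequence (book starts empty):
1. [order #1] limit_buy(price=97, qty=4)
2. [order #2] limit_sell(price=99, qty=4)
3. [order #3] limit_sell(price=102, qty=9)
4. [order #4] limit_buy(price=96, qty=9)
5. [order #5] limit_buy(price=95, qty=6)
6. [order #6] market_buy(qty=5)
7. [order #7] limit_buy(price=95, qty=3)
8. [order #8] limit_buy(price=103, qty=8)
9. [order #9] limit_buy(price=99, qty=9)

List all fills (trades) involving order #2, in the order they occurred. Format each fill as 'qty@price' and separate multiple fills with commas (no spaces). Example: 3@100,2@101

After op 1 [order #1] limit_buy(price=97, qty=4): fills=none; bids=[#1:4@97] asks=[-]
After op 2 [order #2] limit_sell(price=99, qty=4): fills=none; bids=[#1:4@97] asks=[#2:4@99]
After op 3 [order #3] limit_sell(price=102, qty=9): fills=none; bids=[#1:4@97] asks=[#2:4@99 #3:9@102]
After op 4 [order #4] limit_buy(price=96, qty=9): fills=none; bids=[#1:4@97 #4:9@96] asks=[#2:4@99 #3:9@102]
After op 5 [order #5] limit_buy(price=95, qty=6): fills=none; bids=[#1:4@97 #4:9@96 #5:6@95] asks=[#2:4@99 #3:9@102]
After op 6 [order #6] market_buy(qty=5): fills=#6x#2:4@99 #6x#3:1@102; bids=[#1:4@97 #4:9@96 #5:6@95] asks=[#3:8@102]
After op 7 [order #7] limit_buy(price=95, qty=3): fills=none; bids=[#1:4@97 #4:9@96 #5:6@95 #7:3@95] asks=[#3:8@102]
After op 8 [order #8] limit_buy(price=103, qty=8): fills=#8x#3:8@102; bids=[#1:4@97 #4:9@96 #5:6@95 #7:3@95] asks=[-]
After op 9 [order #9] limit_buy(price=99, qty=9): fills=none; bids=[#9:9@99 #1:4@97 #4:9@96 #5:6@95 #7:3@95] asks=[-]

Answer: 4@99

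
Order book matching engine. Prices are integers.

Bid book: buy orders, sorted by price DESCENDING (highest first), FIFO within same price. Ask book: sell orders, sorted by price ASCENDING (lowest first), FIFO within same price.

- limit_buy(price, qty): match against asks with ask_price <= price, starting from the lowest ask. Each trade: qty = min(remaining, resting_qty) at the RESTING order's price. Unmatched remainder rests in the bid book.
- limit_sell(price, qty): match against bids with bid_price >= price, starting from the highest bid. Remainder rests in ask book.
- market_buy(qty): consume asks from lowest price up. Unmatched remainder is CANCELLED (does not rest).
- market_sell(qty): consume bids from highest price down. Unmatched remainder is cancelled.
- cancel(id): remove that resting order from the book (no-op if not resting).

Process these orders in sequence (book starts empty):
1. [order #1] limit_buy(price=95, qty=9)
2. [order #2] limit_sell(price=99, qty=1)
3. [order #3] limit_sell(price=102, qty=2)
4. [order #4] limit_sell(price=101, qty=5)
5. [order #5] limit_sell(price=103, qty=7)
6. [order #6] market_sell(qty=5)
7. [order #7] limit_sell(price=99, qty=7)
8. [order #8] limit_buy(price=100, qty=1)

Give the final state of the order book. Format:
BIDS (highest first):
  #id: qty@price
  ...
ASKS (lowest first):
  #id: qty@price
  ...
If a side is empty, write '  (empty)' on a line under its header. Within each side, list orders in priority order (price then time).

After op 1 [order #1] limit_buy(price=95, qty=9): fills=none; bids=[#1:9@95] asks=[-]
After op 2 [order #2] limit_sell(price=99, qty=1): fills=none; bids=[#1:9@95] asks=[#2:1@99]
After op 3 [order #3] limit_sell(price=102, qty=2): fills=none; bids=[#1:9@95] asks=[#2:1@99 #3:2@102]
After op 4 [order #4] limit_sell(price=101, qty=5): fills=none; bids=[#1:9@95] asks=[#2:1@99 #4:5@101 #3:2@102]
After op 5 [order #5] limit_sell(price=103, qty=7): fills=none; bids=[#1:9@95] asks=[#2:1@99 #4:5@101 #3:2@102 #5:7@103]
After op 6 [order #6] market_sell(qty=5): fills=#1x#6:5@95; bids=[#1:4@95] asks=[#2:1@99 #4:5@101 #3:2@102 #5:7@103]
After op 7 [order #7] limit_sell(price=99, qty=7): fills=none; bids=[#1:4@95] asks=[#2:1@99 #7:7@99 #4:5@101 #3:2@102 #5:7@103]
After op 8 [order #8] limit_buy(price=100, qty=1): fills=#8x#2:1@99; bids=[#1:4@95] asks=[#7:7@99 #4:5@101 #3:2@102 #5:7@103]

Answer: BIDS (highest first):
  #1: 4@95
ASKS (lowest first):
  #7: 7@99
  #4: 5@101
  #3: 2@102
  #5: 7@103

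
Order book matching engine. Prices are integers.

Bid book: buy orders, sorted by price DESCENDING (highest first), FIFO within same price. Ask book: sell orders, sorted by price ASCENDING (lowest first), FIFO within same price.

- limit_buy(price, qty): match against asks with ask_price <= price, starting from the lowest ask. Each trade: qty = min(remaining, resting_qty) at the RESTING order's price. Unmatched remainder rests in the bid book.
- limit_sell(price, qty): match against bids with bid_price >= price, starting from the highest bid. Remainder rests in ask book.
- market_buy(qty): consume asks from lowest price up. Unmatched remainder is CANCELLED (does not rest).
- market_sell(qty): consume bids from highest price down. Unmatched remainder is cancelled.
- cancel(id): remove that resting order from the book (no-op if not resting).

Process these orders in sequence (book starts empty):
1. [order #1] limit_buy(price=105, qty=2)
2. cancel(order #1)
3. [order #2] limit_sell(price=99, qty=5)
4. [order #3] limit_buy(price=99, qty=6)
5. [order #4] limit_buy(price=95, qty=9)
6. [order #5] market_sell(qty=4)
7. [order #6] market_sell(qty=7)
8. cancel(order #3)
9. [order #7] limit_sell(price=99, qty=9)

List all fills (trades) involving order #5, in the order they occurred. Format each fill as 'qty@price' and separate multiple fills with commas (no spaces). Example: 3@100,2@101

After op 1 [order #1] limit_buy(price=105, qty=2): fills=none; bids=[#1:2@105] asks=[-]
After op 2 cancel(order #1): fills=none; bids=[-] asks=[-]
After op 3 [order #2] limit_sell(price=99, qty=5): fills=none; bids=[-] asks=[#2:5@99]
After op 4 [order #3] limit_buy(price=99, qty=6): fills=#3x#2:5@99; bids=[#3:1@99] asks=[-]
After op 5 [order #4] limit_buy(price=95, qty=9): fills=none; bids=[#3:1@99 #4:9@95] asks=[-]
After op 6 [order #5] market_sell(qty=4): fills=#3x#5:1@99 #4x#5:3@95; bids=[#4:6@95] asks=[-]
After op 7 [order #6] market_sell(qty=7): fills=#4x#6:6@95; bids=[-] asks=[-]
After op 8 cancel(order #3): fills=none; bids=[-] asks=[-]
After op 9 [order #7] limit_sell(price=99, qty=9): fills=none; bids=[-] asks=[#7:9@99]

Answer: 1@99,3@95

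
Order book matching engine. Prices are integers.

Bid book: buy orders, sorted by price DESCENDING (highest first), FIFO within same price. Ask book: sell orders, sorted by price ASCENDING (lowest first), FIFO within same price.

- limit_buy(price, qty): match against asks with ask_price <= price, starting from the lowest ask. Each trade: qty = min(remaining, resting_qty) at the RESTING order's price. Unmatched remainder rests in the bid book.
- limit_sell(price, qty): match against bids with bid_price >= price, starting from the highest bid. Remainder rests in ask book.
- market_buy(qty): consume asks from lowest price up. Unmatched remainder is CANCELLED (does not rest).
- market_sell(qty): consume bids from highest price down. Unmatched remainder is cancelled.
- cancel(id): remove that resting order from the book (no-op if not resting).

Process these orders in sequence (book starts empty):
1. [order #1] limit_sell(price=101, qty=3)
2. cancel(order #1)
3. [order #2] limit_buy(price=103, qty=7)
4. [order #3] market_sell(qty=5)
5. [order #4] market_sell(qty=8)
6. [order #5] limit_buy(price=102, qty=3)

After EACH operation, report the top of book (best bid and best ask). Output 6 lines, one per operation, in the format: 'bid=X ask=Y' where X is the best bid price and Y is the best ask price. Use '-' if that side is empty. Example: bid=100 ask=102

After op 1 [order #1] limit_sell(price=101, qty=3): fills=none; bids=[-] asks=[#1:3@101]
After op 2 cancel(order #1): fills=none; bids=[-] asks=[-]
After op 3 [order #2] limit_buy(price=103, qty=7): fills=none; bids=[#2:7@103] asks=[-]
After op 4 [order #3] market_sell(qty=5): fills=#2x#3:5@103; bids=[#2:2@103] asks=[-]
After op 5 [order #4] market_sell(qty=8): fills=#2x#4:2@103; bids=[-] asks=[-]
After op 6 [order #5] limit_buy(price=102, qty=3): fills=none; bids=[#5:3@102] asks=[-]

Answer: bid=- ask=101
bid=- ask=-
bid=103 ask=-
bid=103 ask=-
bid=- ask=-
bid=102 ask=-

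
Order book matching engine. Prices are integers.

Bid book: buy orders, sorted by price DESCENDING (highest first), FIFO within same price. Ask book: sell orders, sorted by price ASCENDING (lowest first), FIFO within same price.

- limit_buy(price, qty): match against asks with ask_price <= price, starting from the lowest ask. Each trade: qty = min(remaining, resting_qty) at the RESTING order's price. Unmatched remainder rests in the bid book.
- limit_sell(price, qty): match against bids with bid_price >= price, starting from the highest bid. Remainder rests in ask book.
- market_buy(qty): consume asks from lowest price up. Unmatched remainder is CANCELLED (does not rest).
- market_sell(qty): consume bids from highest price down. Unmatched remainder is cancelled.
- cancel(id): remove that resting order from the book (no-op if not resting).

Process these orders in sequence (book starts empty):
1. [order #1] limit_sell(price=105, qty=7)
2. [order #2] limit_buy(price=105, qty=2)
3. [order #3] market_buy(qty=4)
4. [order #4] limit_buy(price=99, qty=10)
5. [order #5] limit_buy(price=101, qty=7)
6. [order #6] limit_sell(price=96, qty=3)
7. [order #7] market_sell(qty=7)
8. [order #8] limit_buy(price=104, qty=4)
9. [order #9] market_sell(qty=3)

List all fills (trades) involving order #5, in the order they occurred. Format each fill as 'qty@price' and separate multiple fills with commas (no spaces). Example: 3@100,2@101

After op 1 [order #1] limit_sell(price=105, qty=7): fills=none; bids=[-] asks=[#1:7@105]
After op 2 [order #2] limit_buy(price=105, qty=2): fills=#2x#1:2@105; bids=[-] asks=[#1:5@105]
After op 3 [order #3] market_buy(qty=4): fills=#3x#1:4@105; bids=[-] asks=[#1:1@105]
After op 4 [order #4] limit_buy(price=99, qty=10): fills=none; bids=[#4:10@99] asks=[#1:1@105]
After op 5 [order #5] limit_buy(price=101, qty=7): fills=none; bids=[#5:7@101 #4:10@99] asks=[#1:1@105]
After op 6 [order #6] limit_sell(price=96, qty=3): fills=#5x#6:3@101; bids=[#5:4@101 #4:10@99] asks=[#1:1@105]
After op 7 [order #7] market_sell(qty=7): fills=#5x#7:4@101 #4x#7:3@99; bids=[#4:7@99] asks=[#1:1@105]
After op 8 [order #8] limit_buy(price=104, qty=4): fills=none; bids=[#8:4@104 #4:7@99] asks=[#1:1@105]
After op 9 [order #9] market_sell(qty=3): fills=#8x#9:3@104; bids=[#8:1@104 #4:7@99] asks=[#1:1@105]

Answer: 3@101,4@101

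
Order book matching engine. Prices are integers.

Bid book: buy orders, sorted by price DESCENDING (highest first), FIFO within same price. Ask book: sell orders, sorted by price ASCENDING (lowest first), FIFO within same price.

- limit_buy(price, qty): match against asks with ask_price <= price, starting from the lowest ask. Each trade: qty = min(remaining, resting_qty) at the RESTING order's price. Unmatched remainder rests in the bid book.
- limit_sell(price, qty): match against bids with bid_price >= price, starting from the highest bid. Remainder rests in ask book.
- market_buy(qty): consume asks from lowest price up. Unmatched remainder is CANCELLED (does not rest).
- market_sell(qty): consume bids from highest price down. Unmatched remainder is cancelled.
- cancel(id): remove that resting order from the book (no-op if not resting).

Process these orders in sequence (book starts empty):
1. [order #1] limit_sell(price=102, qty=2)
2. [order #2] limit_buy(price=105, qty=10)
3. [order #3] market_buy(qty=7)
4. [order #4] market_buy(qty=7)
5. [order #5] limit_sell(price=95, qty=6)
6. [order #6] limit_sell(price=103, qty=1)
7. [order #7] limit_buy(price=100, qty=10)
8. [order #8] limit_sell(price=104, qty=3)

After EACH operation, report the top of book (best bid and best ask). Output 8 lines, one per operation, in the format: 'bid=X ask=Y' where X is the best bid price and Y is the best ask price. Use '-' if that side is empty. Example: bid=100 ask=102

After op 1 [order #1] limit_sell(price=102, qty=2): fills=none; bids=[-] asks=[#1:2@102]
After op 2 [order #2] limit_buy(price=105, qty=10): fills=#2x#1:2@102; bids=[#2:8@105] asks=[-]
After op 3 [order #3] market_buy(qty=7): fills=none; bids=[#2:8@105] asks=[-]
After op 4 [order #4] market_buy(qty=7): fills=none; bids=[#2:8@105] asks=[-]
After op 5 [order #5] limit_sell(price=95, qty=6): fills=#2x#5:6@105; bids=[#2:2@105] asks=[-]
After op 6 [order #6] limit_sell(price=103, qty=1): fills=#2x#6:1@105; bids=[#2:1@105] asks=[-]
After op 7 [order #7] limit_buy(price=100, qty=10): fills=none; bids=[#2:1@105 #7:10@100] asks=[-]
After op 8 [order #8] limit_sell(price=104, qty=3): fills=#2x#8:1@105; bids=[#7:10@100] asks=[#8:2@104]

Answer: bid=- ask=102
bid=105 ask=-
bid=105 ask=-
bid=105 ask=-
bid=105 ask=-
bid=105 ask=-
bid=105 ask=-
bid=100 ask=104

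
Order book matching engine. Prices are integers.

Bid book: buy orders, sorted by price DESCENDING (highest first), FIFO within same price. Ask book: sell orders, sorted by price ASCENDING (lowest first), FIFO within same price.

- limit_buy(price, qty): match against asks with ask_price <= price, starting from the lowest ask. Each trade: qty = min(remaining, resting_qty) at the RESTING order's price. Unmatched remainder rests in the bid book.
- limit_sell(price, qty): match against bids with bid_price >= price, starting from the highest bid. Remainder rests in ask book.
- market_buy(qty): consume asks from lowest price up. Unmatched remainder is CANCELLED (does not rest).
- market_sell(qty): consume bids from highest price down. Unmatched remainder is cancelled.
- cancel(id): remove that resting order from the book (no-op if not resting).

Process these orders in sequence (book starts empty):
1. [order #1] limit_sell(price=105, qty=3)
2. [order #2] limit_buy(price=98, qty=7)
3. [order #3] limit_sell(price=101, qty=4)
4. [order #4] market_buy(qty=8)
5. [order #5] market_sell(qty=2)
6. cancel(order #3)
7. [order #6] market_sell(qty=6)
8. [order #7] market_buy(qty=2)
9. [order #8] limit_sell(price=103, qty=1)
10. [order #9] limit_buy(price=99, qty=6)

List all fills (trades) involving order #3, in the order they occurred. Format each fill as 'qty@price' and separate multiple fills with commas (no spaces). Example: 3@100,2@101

Answer: 4@101

Derivation:
After op 1 [order #1] limit_sell(price=105, qty=3): fills=none; bids=[-] asks=[#1:3@105]
After op 2 [order #2] limit_buy(price=98, qty=7): fills=none; bids=[#2:7@98] asks=[#1:3@105]
After op 3 [order #3] limit_sell(price=101, qty=4): fills=none; bids=[#2:7@98] asks=[#3:4@101 #1:3@105]
After op 4 [order #4] market_buy(qty=8): fills=#4x#3:4@101 #4x#1:3@105; bids=[#2:7@98] asks=[-]
After op 5 [order #5] market_sell(qty=2): fills=#2x#5:2@98; bids=[#2:5@98] asks=[-]
After op 6 cancel(order #3): fills=none; bids=[#2:5@98] asks=[-]
After op 7 [order #6] market_sell(qty=6): fills=#2x#6:5@98; bids=[-] asks=[-]
After op 8 [order #7] market_buy(qty=2): fills=none; bids=[-] asks=[-]
After op 9 [order #8] limit_sell(price=103, qty=1): fills=none; bids=[-] asks=[#8:1@103]
After op 10 [order #9] limit_buy(price=99, qty=6): fills=none; bids=[#9:6@99] asks=[#8:1@103]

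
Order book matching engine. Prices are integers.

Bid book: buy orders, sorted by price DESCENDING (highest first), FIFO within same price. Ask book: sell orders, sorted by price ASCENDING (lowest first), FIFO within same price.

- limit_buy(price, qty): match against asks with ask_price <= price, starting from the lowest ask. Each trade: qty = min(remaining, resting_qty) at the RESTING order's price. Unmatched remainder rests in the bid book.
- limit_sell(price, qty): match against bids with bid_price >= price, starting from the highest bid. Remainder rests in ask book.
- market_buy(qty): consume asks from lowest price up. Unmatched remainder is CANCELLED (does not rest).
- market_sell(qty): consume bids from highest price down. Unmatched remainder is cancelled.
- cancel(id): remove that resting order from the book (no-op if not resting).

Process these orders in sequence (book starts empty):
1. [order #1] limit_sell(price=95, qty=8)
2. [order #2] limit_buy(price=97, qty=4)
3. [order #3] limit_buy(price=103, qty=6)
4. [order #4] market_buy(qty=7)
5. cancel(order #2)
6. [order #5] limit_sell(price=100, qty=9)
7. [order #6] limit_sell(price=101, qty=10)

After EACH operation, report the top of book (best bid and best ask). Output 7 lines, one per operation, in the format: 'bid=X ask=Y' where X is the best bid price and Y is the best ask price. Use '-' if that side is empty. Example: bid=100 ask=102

Answer: bid=- ask=95
bid=- ask=95
bid=103 ask=-
bid=103 ask=-
bid=103 ask=-
bid=- ask=100
bid=- ask=100

Derivation:
After op 1 [order #1] limit_sell(price=95, qty=8): fills=none; bids=[-] asks=[#1:8@95]
After op 2 [order #2] limit_buy(price=97, qty=4): fills=#2x#1:4@95; bids=[-] asks=[#1:4@95]
After op 3 [order #3] limit_buy(price=103, qty=6): fills=#3x#1:4@95; bids=[#3:2@103] asks=[-]
After op 4 [order #4] market_buy(qty=7): fills=none; bids=[#3:2@103] asks=[-]
After op 5 cancel(order #2): fills=none; bids=[#3:2@103] asks=[-]
After op 6 [order #5] limit_sell(price=100, qty=9): fills=#3x#5:2@103; bids=[-] asks=[#5:7@100]
After op 7 [order #6] limit_sell(price=101, qty=10): fills=none; bids=[-] asks=[#5:7@100 #6:10@101]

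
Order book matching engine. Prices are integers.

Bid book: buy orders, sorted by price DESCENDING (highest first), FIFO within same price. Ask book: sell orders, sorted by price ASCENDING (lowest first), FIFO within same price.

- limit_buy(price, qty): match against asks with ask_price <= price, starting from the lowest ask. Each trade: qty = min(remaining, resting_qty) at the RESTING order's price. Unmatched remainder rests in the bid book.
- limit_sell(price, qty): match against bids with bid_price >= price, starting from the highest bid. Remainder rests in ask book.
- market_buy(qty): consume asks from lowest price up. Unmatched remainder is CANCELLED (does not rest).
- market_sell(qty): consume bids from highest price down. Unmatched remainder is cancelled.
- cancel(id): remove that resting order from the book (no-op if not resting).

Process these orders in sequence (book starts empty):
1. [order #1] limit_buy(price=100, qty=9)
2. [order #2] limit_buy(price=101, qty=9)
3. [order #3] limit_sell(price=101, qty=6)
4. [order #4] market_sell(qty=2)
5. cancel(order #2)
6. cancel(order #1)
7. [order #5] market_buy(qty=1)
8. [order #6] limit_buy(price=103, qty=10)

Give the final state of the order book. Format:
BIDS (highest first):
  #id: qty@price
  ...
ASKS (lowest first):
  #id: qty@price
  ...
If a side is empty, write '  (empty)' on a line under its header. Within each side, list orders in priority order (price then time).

After op 1 [order #1] limit_buy(price=100, qty=9): fills=none; bids=[#1:9@100] asks=[-]
After op 2 [order #2] limit_buy(price=101, qty=9): fills=none; bids=[#2:9@101 #1:9@100] asks=[-]
After op 3 [order #3] limit_sell(price=101, qty=6): fills=#2x#3:6@101; bids=[#2:3@101 #1:9@100] asks=[-]
After op 4 [order #4] market_sell(qty=2): fills=#2x#4:2@101; bids=[#2:1@101 #1:9@100] asks=[-]
After op 5 cancel(order #2): fills=none; bids=[#1:9@100] asks=[-]
After op 6 cancel(order #1): fills=none; bids=[-] asks=[-]
After op 7 [order #5] market_buy(qty=1): fills=none; bids=[-] asks=[-]
After op 8 [order #6] limit_buy(price=103, qty=10): fills=none; bids=[#6:10@103] asks=[-]

Answer: BIDS (highest first):
  #6: 10@103
ASKS (lowest first):
  (empty)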